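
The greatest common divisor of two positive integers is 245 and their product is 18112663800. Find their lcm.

73929240

Since gcd(p,q)·lcm(p,q) = pq, lcm = 18112663800/245 = 73929240.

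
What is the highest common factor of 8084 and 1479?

Euclid: 8084 = 5·1479 + 689; 1479 = 2·689 + 101; 689 = 6·101 + 83; 101 = 1·83 + 18; 83 = 4·18 + 11; 18 = 1·11 + 7; 11 = 1·7 + 4; 7 = 1·4 + 3; 4 = 1·3 + 1; 3 = 3·1 + 0. Last nonzero remainder: 1.

1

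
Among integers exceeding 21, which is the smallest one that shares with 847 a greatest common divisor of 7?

Multiples of 7 above 21: 7·4, 7·5, … . Need the cofactor coprime to 847/7 = 121.
Checking s = 4, 5, … the first with gcd(s, 121) = 1 is s = 4, giving 28.

28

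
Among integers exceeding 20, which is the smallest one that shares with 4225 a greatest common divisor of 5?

30

Multiples of 5 above 20: 5·5, 5·6, … . Need the cofactor coprime to 4225/5 = 845.
Checking s = 5, 6, … the first with gcd(s, 845) = 1 is s = 6, giving 30.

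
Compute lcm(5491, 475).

137275

gcd first: 5491 = 11·475 + 266; 475 = 1·266 + 209; 266 = 1·209 + 57; 209 = 3·57 + 38; 57 = 1·38 + 19; 38 = 2·19 + 0 → gcd = 19
lcm = 5491·475/gcd = 2608225/19 = 137275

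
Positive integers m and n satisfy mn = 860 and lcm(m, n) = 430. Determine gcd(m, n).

2

From gcd × lcm = mn: gcd = 860 / 430 = 2.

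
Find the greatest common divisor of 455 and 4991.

455 = 5 · 7 · 13
4991 = 7 · 23 · 31
Common: 7 = 7

7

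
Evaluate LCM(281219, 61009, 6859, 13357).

1758462407

lcm(281219, 61009) = 281219·61009/gcd = 17156889971/361 = 47526011
lcm(47526011, 6859) = 47526011·6859/gcd = 325980909449/6859 = 47526011
lcm(47526011, 13357) = 47526011·13357/gcd = 634804928927/361 = 1758462407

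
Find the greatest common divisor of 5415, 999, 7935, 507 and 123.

3

gcd(5415, 999): 5415 = 5·999 + 420; 999 = 2·420 + 159; 420 = 2·159 + 102; 159 = 1·102 + 57; 102 = 1·57 + 45; 57 = 1·45 + 12; 45 = 3·12 + 9; 12 = 1·9 + 3; 9 = 3·3 + 0 → 3
gcd(3, 7935): 7935 = 2645·3 + 0 → 3
gcd(3, 507): 507 = 169·3 + 0 → 3
gcd(3, 123): 123 = 41·3 + 0 → 3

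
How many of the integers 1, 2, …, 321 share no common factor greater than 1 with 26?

26 = 2·13. Inclusion–exclusion on these primes:
321 − ⌊321/2⌋ − ⌊321/13⌋ + ⌊321/26⌋ = 149

149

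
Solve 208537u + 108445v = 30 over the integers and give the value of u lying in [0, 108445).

22590

Euclid: 208537 = 1·108445 + 100092; 108445 = 1·100092 + 8353; 100092 = 11·8353 + 8209; 8353 = 1·8209 + 144; 8209 = 57·144 + 1; 144 = 144·1 + 0 → gcd = 1; 30 = 1·30.
Back-substitution yields 208537·(753) + 108445·(-1448) = 1, so one solution is u = 753·30 = 22590, v = -1448·30 = -43440.
Solutions in u differ by 108445/1 = 108445; the one in [0, 108445) is 22590 mod 108445 = 22590.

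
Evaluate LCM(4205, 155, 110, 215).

123315830

4205 = 5 · 29²; 155 = 5 · 31; 110 = 2 · 5 · 11; 215 = 5 · 43
lcm takes max exponent of each prime: 2 · 5 · 11 · 29² · 31 · 43 = 123315830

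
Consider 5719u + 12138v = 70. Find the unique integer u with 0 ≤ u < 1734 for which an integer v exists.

520

Reduce mod 12138: 5719u ≡ 70 (mod 12138). With g = gcd(5719, 12138) = 7 dividing 70, divide through: 817u ≡ 10 (mod 1734).
Since gcd(817, 1734) = 1, u ≡ 10·(817)⁻¹ ≡ 520 (mod 1734). Smallest non-negative: 520.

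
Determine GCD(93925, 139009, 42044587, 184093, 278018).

gcd(93925, 139009): 139009 = 1·93925 + 45084; 93925 = 2·45084 + 3757; 45084 = 12·3757 + 0 → 3757
gcd(3757, 42044587): 42044587 = 11191·3757 + 0 → 3757
gcd(3757, 184093): 184093 = 49·3757 + 0 → 3757
gcd(3757, 278018): 278018 = 74·3757 + 0 → 3757

3757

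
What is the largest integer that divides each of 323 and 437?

19

Euclid: 437 = 1·323 + 114; 323 = 2·114 + 95; 114 = 1·95 + 19; 95 = 5·19 + 0. Last nonzero remainder: 19.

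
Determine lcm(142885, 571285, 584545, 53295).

lcm(142885, 571285) = 142885·571285/gcd = 81628057225/85 = 960330085
lcm(960330085, 584545) = 960330085·584545/gcd = 561356149536325/1105 = 508014614965
lcm(508014614965, 53295) = 508014614965·53295/gcd = 27074638904559675/935 = 28956833053005

28956833053005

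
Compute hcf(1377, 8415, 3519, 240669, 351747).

gcd(1377, 8415): 8415 = 6·1377 + 153; 1377 = 9·153 + 0 → 153
gcd(153, 3519): 3519 = 23·153 + 0 → 153
gcd(153, 240669): 240669 = 1573·153 + 0 → 153
gcd(153, 351747): 351747 = 2299·153 + 0 → 153

153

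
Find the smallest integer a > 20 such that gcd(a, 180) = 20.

40

180 = 20·9. Any a with gcd(a, 180) = 20 is a multiple of 20, say 20s, with s coprime to 9.
Need s > 20/20, so s ≥ 2. First s ≥ 2 with gcd(s, 9) = 1 is s = 2. Thus a = 20·2 = 40.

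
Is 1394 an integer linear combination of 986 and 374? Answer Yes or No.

Yes

By Bézout, 986s + 374t = 1394 has integer solutions iff gcd(986, 374) | 1394.
Euclid: 986 = 2·374 + 238; 374 = 1·238 + 136; 238 = 1·136 + 102; 136 = 1·102 + 34; 102 = 3·34 + 0. gcd = 34; 1394 mod 34 = 0. Yes.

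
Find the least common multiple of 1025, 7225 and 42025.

1025 = 5² · 41; 7225 = 5² · 17²; 42025 = 5² · 41²
lcm takes max exponent of each prime: 5² · 17² · 41² = 12145225

12145225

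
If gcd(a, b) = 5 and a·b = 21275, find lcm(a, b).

For any two positive integers, gcd × lcm equals their product. Hence lcm = 21275 / 5 = 4255.

4255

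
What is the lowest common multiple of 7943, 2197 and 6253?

3820583

7943 = 13² · 47; 2197 = 13³; 6253 = 13² · 37
lcm takes max exponent of each prime: 13³ · 37 · 47 = 3820583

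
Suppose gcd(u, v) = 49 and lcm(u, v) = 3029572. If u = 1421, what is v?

104468

u·v = gcd·lcm = 49·3029572 = 148449028, so v = 148449028/1421 = 104468.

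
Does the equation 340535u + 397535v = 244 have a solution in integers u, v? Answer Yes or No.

No

By Bézout, 340535u + 397535v = 244 has integer solutions iff gcd(340535, 397535) | 244.
Euclid: 397535 = 1·340535 + 57000; 340535 = 5·57000 + 55535; 57000 = 1·55535 + 1465; 55535 = 37·1465 + 1330; 1465 = 1·1330 + 135; 1330 = 9·135 + 115; 135 = 1·115 + 20; 115 = 5·20 + 15; 20 = 1·15 + 5; 15 = 3·5 + 0. gcd = 5; 244 mod 5 = 4. No.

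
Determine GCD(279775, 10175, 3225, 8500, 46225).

gcd(279775, 10175): 279775 = 27·10175 + 5050; 10175 = 2·5050 + 75; 5050 = 67·75 + 25; 75 = 3·25 + 0 → 25
gcd(25, 3225): 3225 = 129·25 + 0 → 25
gcd(25, 8500): 8500 = 340·25 + 0 → 25
gcd(25, 46225): 46225 = 1849·25 + 0 → 25

25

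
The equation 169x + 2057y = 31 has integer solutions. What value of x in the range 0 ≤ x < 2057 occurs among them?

gcd(169, 2057) = 1 (Euclid: 2057 = 12·169 + 29; 169 = 5·29 + 24; 29 = 1·24 + 5; 24 = 4·5 + 4; 5 = 1·4 + 1; 4 = 4·1 + 0), and 1 | 31.
Extended Euclid: 169·(-426) + 2057·(35) = 1. Scale by 31: x₀ = -13206.
General solution x = x₀ + 2057t; reducing mod 2057 gives x = 1193 (and y = -98).

1193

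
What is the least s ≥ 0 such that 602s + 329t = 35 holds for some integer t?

17

gcd(602, 329) = 7 (Euclid: 602 = 1·329 + 273; 329 = 1·273 + 56; 273 = 4·56 + 49; 56 = 1·49 + 7; 49 = 7·7 + 0), and 7 | 35.
Extended Euclid: 602·(-6) + 329·(11) = 7. Scale by 5: s₀ = -30.
General solution s = s₀ + 47k; reducing mod 47 gives s = 17 (and t = -31).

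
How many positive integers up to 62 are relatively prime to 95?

95 = 5·19. Inclusion–exclusion on these primes:
62 − ⌊62/5⌋ − ⌊62/19⌋ + ⌊62/95⌋ = 47

47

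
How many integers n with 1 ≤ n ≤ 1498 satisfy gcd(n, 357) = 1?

805

357 = 3·7·17. Inclusion–exclusion on these primes:
1498 − ⌊1498/3⌋ − ⌊1498/7⌋ − ⌊1498/17⌋ + ⌊1498/21⌋ + ⌊1498/51⌋ + ⌊1498/119⌋ − ⌊1498/357⌋ = 805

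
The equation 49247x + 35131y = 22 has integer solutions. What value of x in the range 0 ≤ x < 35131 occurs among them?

32259

gcd(49247, 35131) = 1 (Euclid: 49247 = 1·35131 + 14116; 35131 = 2·14116 + 6899; 14116 = 2·6899 + 318; 6899 = 21·318 + 221; 318 = 1·221 + 97; 221 = 2·97 + 27; 97 = 3·27 + 16; 27 = 1·16 + 11; 16 = 1·11 + 5; 11 = 2·5 + 1; 5 = 5·1 + 0), and 1 | 22.
Extended Euclid: 49247·(-6518) + 35131·(9137) = 1. Scale by 22: x₀ = -143396.
General solution x = x₀ + 35131t; reducing mod 35131 gives x = 32259 (and y = -45221).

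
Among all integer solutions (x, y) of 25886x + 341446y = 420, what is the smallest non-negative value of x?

gcd(25886, 341446) = 14 (Euclid: 341446 = 13·25886 + 4928; 25886 = 5·4928 + 1246; 4928 = 3·1246 + 1190; 1246 = 1·1190 + 56; 1190 = 21·56 + 14; 56 = 4·14 + 0), and 14 | 420.
Extended Euclid: 25886·(-6028) + 341446·(457) = 14. Scale by 30: x₀ = -180840.
General solution x = x₀ + 24389t; reducing mod 24389 gives x = 14272 (and y = -1082).

14272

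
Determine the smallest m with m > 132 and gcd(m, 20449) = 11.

gcd(m, 20449) = 11 forces 11 | m; write m = 11s. Then gcd(11s, 11·1859) = 11·gcd(s, 1859), so need gcd(s, 1859) = 1.
11s > 132 gives s ≥ 13. The least s ≥ 13 coprime to 1859 is 14, so m = 11·14 = 154.

154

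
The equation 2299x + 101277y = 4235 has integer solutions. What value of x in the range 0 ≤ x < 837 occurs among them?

134

gcd(2299, 101277) = 121 (Euclid: 101277 = 44·2299 + 121; 2299 = 19·121 + 0), and 121 | 4235.
Extended Euclid: 2299·(-44) + 101277·(1) = 121. Scale by 35: x₀ = -1540.
General solution x = x₀ + 837t; reducing mod 837 gives x = 134 (and y = -3).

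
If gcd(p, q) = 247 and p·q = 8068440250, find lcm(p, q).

32665750

Since gcd(p,q)·lcm(p,q) = pq, lcm = 8068440250/247 = 32665750.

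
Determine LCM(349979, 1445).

1749895

gcd first: 349979 = 242·1445 + 289; 1445 = 5·289 + 0 → gcd = 289
lcm = 349979·1445/gcd = 505719655/289 = 1749895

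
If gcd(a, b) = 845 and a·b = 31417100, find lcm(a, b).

37180

Since gcd(a,b)·lcm(a,b) = ab, lcm = 31417100/845 = 37180.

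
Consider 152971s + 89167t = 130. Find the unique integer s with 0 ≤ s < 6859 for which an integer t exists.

2250

Euclid: 152971 = 1·89167 + 63804; 89167 = 1·63804 + 25363; 63804 = 2·25363 + 13078; 25363 = 1·13078 + 12285; 13078 = 1·12285 + 793; 12285 = 15·793 + 390; 793 = 2·390 + 13; 390 = 30·13 + 0 → gcd = 13; 130 = 13·10.
Back-substitution yields 152971·(225) + 89167·(-386) = 13, so one solution is s = 225·10 = 2250, t = -386·10 = -3860.
Solutions in s differ by 89167/13 = 6859; the one in [0, 6859) is 2250 mod 6859 = 2250.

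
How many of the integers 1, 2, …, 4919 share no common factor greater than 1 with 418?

418 = 2·11·19. Inclusion–exclusion on these primes:
4919 − ⌊4919/2⌋ − ⌊4919/11⌋ − ⌊4919/19⌋ + ⌊4919/22⌋ + ⌊4919/38⌋ + ⌊4919/209⌋ − ⌊4919/418⌋ = 2119

2119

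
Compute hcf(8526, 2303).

Euclid: 8526 = 3·2303 + 1617; 2303 = 1·1617 + 686; 1617 = 2·686 + 245; 686 = 2·245 + 196; 245 = 1·196 + 49; 196 = 4·49 + 0. Last nonzero remainder: 49.

49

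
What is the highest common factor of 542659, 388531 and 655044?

3211

gcd(542659, 388531): 542659 = 1·388531 + 154128; 388531 = 2·154128 + 80275; 154128 = 1·80275 + 73853; 80275 = 1·73853 + 6422; 73853 = 11·6422 + 3211; 6422 = 2·3211 + 0 → 3211
gcd(3211, 655044): 655044 = 204·3211 + 0 → 3211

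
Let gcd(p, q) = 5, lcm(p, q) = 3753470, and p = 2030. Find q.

p·q = gcd·lcm = 5·3753470 = 18767350, so q = 18767350/2030 = 9245.

9245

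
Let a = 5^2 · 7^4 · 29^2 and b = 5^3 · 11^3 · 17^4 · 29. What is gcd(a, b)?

min exponent per shared prime: 5^2 · 29 = 725

725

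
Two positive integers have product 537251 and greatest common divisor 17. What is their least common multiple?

31603

gcd·lcm = product, so lcm = 537251/17 = 31603.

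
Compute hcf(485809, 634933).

485809 = 17² · 41²
634933 = 13³ · 17²
Common: 17² = 289

289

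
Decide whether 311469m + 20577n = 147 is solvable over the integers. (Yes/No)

Yes

By Bézout, 311469m + 20577n = 147 has integer solutions iff gcd(311469, 20577) | 147.
Euclid: 311469 = 15·20577 + 2814; 20577 = 7·2814 + 879; 2814 = 3·879 + 177; 879 = 4·177 + 171; 177 = 1·171 + 6; 171 = 28·6 + 3; 6 = 2·3 + 0. gcd = 3; 147 mod 3 = 0. Yes.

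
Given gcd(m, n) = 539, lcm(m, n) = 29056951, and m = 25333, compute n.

m·n = gcd·lcm = 539·29056951 = 15661696589, so n = 15661696589/25333 = 618233.

618233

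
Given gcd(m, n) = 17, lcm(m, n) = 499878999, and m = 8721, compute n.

974423

Using mn = gcd(m,n)·lcm(m,n) = 17·499878999 = 8497942983, we get n = 8497942983/8721 = 974423.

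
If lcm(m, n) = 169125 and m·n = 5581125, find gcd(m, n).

33

gcd·lcm = product, so gcd = 5581125/169125 = 33.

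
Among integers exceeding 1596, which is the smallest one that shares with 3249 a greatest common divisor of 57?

3249 = 57·57. Any x with gcd(x, 3249) = 57 is a multiple of 57, say 57s, with s coprime to 57.
Need s > 1596/57, so s ≥ 29. First s ≥ 29 with gcd(s, 57) = 1 is s = 29. Thus x = 57·29 = 1653.

1653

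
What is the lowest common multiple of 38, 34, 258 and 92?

3833364

38 = 2 · 19; 34 = 2 · 17; 258 = 2 · 3 · 43; 92 = 2² · 23
lcm takes max exponent of each prime: 2² · 3 · 17 · 19 · 23 · 43 = 3833364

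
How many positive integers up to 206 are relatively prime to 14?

Prime factors of 14: 2, 7. Count integers ≤ 206 divisible by none of them.
By inclusion–exclusion: 206 − ⌊206/2⌋ − ⌊206/7⌋ + ⌊206/14⌋ = 88.

88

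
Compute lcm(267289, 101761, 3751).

lcm(267289, 101761) = 267289·101761/gcd = 27199595929/121 = 224790049
lcm(224790049, 3751) = 224790049·3751/gcd = 843187473799/121 = 6968491519

6968491519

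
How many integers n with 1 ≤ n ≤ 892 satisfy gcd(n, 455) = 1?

565

455 = 5·7·13. Inclusion–exclusion on these primes:
892 − ⌊892/5⌋ − ⌊892/7⌋ − ⌊892/13⌋ + ⌊892/35⌋ + ⌊892/65⌋ + ⌊892/91⌋ − ⌊892/455⌋ = 565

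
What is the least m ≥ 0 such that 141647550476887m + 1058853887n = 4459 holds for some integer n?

Reduce mod 1058853887: 141647550476887m ≡ 4459 (mod 1058853887). With g = gcd(141647550476887, 1058853887) = 637 dividing 4459, divide through: 222366641251m ≡ 7 (mod 1662251).
Since gcd(222366641251, 1662251) = 1, m ≡ 7·(222366641251)⁻¹ ≡ 537336 (mod 1662251). Smallest non-negative: 537336.

537336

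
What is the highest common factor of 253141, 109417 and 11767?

gcd(253141, 109417): 253141 = 2·109417 + 34307; 109417 = 3·34307 + 6496; 34307 = 5·6496 + 1827; 6496 = 3·1827 + 1015; 1827 = 1·1015 + 812; 1015 = 1·812 + 203; 812 = 4·203 + 0 → 203
gcd(203, 11767): 11767 = 57·203 + 196; 203 = 1·196 + 7; 196 = 28·7 + 0 → 7

7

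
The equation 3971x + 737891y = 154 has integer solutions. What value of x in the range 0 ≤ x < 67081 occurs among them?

62993

Euclid: 737891 = 185·3971 + 3256; 3971 = 1·3256 + 715; 3256 = 4·715 + 396; 715 = 1·396 + 319; 396 = 1·319 + 77; 319 = 4·77 + 11; 77 = 7·11 + 0 → gcd = 11; 154 = 11·14.
Back-substitution yields 3971·(9291) + 737891·(-50) = 11, so one solution is x = 9291·14 = 130074, y = -50·14 = -700.
Solutions in x differ by 737891/11 = 67081; the one in [0, 67081) is 130074 mod 67081 = 62993.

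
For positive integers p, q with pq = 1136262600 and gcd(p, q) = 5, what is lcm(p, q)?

227252520

For any two positive integers, gcd × lcm equals their product. Hence lcm = 1136262600 / 5 = 227252520.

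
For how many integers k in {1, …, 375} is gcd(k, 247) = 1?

329

247 = 13·19. Inclusion–exclusion on these primes:
375 − ⌊375/13⌋ − ⌊375/19⌋ + ⌊375/247⌋ = 329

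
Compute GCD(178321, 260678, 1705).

gcd(178321, 260678): 260678 = 1·178321 + 82357; 178321 = 2·82357 + 13607; 82357 = 6·13607 + 715; 13607 = 19·715 + 22; 715 = 32·22 + 11; 22 = 2·11 + 0 → 11
gcd(11, 1705): 1705 = 155·11 + 0 → 11

11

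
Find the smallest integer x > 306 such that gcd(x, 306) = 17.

323

gcd(x, 306) = 17 forces 17 | x; write x = 17s. Then gcd(17s, 17·18) = 17·gcd(s, 18), so need gcd(s, 18) = 1.
17s > 306 gives s ≥ 19. The least s ≥ 19 coprime to 18 is 19, so x = 17·19 = 323.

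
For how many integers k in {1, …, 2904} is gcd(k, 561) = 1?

1656

561 = 3·11·17. Inclusion–exclusion on these primes:
2904 − ⌊2904/3⌋ − ⌊2904/11⌋ − ⌊2904/17⌋ + ⌊2904/33⌋ + ⌊2904/51⌋ + ⌊2904/187⌋ − ⌊2904/561⌋ = 1656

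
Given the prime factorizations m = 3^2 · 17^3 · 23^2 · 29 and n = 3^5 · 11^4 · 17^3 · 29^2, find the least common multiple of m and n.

7776343679307291

max exponent per prime: 3^5 · 11^4 · 17^3 · 23^2 · 29^2 = 7776343679307291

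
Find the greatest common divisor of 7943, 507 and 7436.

7943 = 13² · 47; 507 = 3 · 13²; 7436 = 2² · 11 · 13²
gcd takes min exponent of each prime: 13² = 169

169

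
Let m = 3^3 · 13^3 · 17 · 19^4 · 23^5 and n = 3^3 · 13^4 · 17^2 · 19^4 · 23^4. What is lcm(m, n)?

max exponent per prime: 3^3 · 13^4 · 17^2 · 19^4 · 23^5 = 186934129545657580749

186934129545657580749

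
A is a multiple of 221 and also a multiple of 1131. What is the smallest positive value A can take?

19227

221 = 13 · 17; 1131 = 3 · 13 · 29
max exponents: 3 · 13 · 17 · 29 = 19227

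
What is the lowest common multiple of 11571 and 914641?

gcd first: 914641 = 79·11571 + 532; 11571 = 21·532 + 399; 532 = 1·399 + 133; 399 = 3·133 + 0 → gcd = 133
lcm = 11571·914641/gcd = 10583311011/133 = 79573767

79573767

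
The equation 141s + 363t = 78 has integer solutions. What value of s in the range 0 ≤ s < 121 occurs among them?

Euclid: 363 = 2·141 + 81; 141 = 1·81 + 60; 81 = 1·60 + 21; 60 = 2·21 + 18; 21 = 1·18 + 3; 18 = 6·3 + 0 → gcd = 3; 78 = 3·26.
Back-substitution yields 141·(-18) + 363·(7) = 3, so one solution is s = -18·26 = -468, t = 7·26 = 182.
Solutions in s differ by 363/3 = 121; the one in [0, 121) is -468 mod 121 = 16.

16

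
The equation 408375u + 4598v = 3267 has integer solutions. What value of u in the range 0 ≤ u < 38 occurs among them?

Euclid: 408375 = 88·4598 + 3751; 4598 = 1·3751 + 847; 3751 = 4·847 + 363; 847 = 2·363 + 121; 363 = 3·121 + 0 → gcd = 121; 3267 = 121·27.
Back-substitution yields 408375·(-11) + 4598·(977) = 121, so one solution is u = -11·27 = -297, v = 977·27 = 26379.
Solutions in u differ by 4598/121 = 38; the one in [0, 38) is -297 mod 38 = 7.

7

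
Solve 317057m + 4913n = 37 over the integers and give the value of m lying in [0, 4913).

Reduce mod 4913: 317057m ≡ 37 (mod 4913). With g = gcd(317057, 4913) = 1 dividing 37, divide through: 317057m ≡ 37 (mod 4913).
Since gcd(317057, 4913) = 1, m ≡ 37·(317057)⁻¹ ≡ 423 (mod 4913). Smallest non-negative: 423.

423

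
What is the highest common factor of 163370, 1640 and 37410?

gcd(163370, 1640): 163370 = 99·1640 + 1010; 1640 = 1·1010 + 630; 1010 = 1·630 + 380; 630 = 1·380 + 250; 380 = 1·250 + 130; 250 = 1·130 + 120; 130 = 1·120 + 10; 120 = 12·10 + 0 → 10
gcd(10, 37410): 37410 = 3741·10 + 0 → 10

10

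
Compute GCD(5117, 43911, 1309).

119

gcd(5117, 43911): 43911 = 8·5117 + 2975; 5117 = 1·2975 + 2142; 2975 = 1·2142 + 833; 2142 = 2·833 + 476; 833 = 1·476 + 357; 476 = 1·357 + 119; 357 = 3·119 + 0 → 119
gcd(119, 1309): 1309 = 11·119 + 0 → 119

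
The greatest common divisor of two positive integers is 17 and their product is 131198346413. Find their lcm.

7717549789

Since gcd(u,v)·lcm(u,v) = uv, lcm = 131198346413/17 = 7717549789.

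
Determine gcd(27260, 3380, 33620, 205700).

27260 = 2² · 5 · 29 · 47; 3380 = 2² · 5 · 13²; 33620 = 2² · 5 · 41²; 205700 = 2² · 5² · 11² · 17
gcd takes min exponent of each prime: 2² · 5 = 20

20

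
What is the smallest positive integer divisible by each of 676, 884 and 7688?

lcm(676, 884) = 676·884/gcd = 597584/52 = 11492
lcm(11492, 7688) = 11492·7688/gcd = 88350496/4 = 22087624

22087624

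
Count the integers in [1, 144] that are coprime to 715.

97

Prime factors of 715: 5, 11, 13. Count integers ≤ 144 divisible by none of them.
By inclusion–exclusion: 144 − ⌊144/5⌋ − ⌊144/11⌋ − ⌊144/13⌋ + ⌊144/55⌋ + ⌊144/65⌋ + ⌊144/143⌋ − ⌊144/715⌋ = 97.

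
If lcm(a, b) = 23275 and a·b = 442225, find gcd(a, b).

19

gcd·lcm = product, so gcd = 442225/23275 = 19.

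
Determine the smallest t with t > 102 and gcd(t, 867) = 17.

867 = 17·51. Any t with gcd(t, 867) = 17 is a multiple of 17, say 17s, with s coprime to 51.
Need s > 102/17, so s ≥ 7. First s ≥ 7 with gcd(s, 51) = 1 is s = 7. Thus t = 17·7 = 119.

119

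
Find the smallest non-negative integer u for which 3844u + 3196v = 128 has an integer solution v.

523

gcd(3844, 3196) = 4 (Euclid: 3844 = 1·3196 + 648; 3196 = 4·648 + 604; 648 = 1·604 + 44; 604 = 13·44 + 32; 44 = 1·32 + 12; 32 = 2·12 + 8; 12 = 1·8 + 4; 8 = 2·4 + 0), and 4 | 128.
Extended Euclid: 3844·(291) + 3196·(-350) = 4. Scale by 32: u₀ = 9312.
General solution u = u₀ + 799t; reducing mod 799 gives u = 523 (and v = -629).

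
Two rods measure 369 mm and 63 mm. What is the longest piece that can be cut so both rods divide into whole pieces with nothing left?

Euclid: 369 = 5·63 + 54; 63 = 1·54 + 9; 54 = 6·9 + 0. Last nonzero remainder: 9.

9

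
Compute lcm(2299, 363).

6897

2299 = 11² · 19; 363 = 3 · 11²
max exponents: 3 · 11² · 19 = 6897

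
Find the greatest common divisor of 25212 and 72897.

25212 = 2² · 3 · 11 · 191
72897 = 3 · 11 · 47²
Common: 3 · 11 = 33

33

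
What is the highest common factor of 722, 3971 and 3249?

361

722 = 2 · 19²; 3971 = 11 · 19²; 3249 = 3² · 19²
gcd takes min exponent of each prime: 19² = 361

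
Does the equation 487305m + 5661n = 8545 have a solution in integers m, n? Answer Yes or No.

No

By Bézout, 487305m + 5661n = 8545 has integer solutions iff gcd(487305, 5661) | 8545.
Euclid: 487305 = 86·5661 + 459; 5661 = 12·459 + 153; 459 = 3·153 + 0. gcd = 153; 8545 mod 153 = 130. No.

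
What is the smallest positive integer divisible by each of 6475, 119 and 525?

330225

6475 = 5² · 7 · 37; 119 = 7 · 17; 525 = 3 · 5² · 7
lcm takes max exponent of each prime: 3 · 5² · 7 · 17 · 37 = 330225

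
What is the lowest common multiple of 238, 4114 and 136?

115192

238 = 2 · 7 · 17; 4114 = 2 · 11² · 17; 136 = 2³ · 17
lcm takes max exponent of each prime: 2³ · 7 · 11² · 17 = 115192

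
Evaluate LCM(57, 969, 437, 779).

lcm(57, 969) = 57·969/gcd = 55233/57 = 969
lcm(969, 437) = 969·437/gcd = 423453/19 = 22287
lcm(22287, 779) = 22287·779/gcd = 17361573/19 = 913767

913767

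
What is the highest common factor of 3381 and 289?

1

3381 = 3 · 7² · 23
289 = 17²
Common: 1 = 1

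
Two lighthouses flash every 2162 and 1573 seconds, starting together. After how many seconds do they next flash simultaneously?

2162 = 2 · 23 · 47; 1573 = 11² · 13
max exponents: 2 · 11² · 13 · 23 · 47 = 3400826

3400826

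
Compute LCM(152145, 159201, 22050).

549243450

152145 = 3³ · 5 · 7² · 23; 159201 = 3² · 7² · 19²; 22050 = 2 · 3² · 5² · 7²
lcm takes max exponent of each prime: 2 · 3³ · 5² · 7² · 19² · 23 = 549243450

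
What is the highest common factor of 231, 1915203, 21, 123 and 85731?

3

gcd(231, 1915203): 1915203 = 8290·231 + 213; 231 = 1·213 + 18; 213 = 11·18 + 15; 18 = 1·15 + 3; 15 = 5·3 + 0 → 3
gcd(3, 21): 21 = 7·3 + 0 → 3
gcd(3, 123): 123 = 41·3 + 0 → 3
gcd(3, 85731): 85731 = 28577·3 + 0 → 3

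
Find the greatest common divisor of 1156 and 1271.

Euclid: 1271 = 1·1156 + 115; 1156 = 10·115 + 6; 115 = 19·6 + 1; 6 = 6·1 + 0. Last nonzero remainder: 1.

1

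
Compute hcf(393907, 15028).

Euclid: 393907 = 26·15028 + 3179; 15028 = 4·3179 + 2312; 3179 = 1·2312 + 867; 2312 = 2·867 + 578; 867 = 1·578 + 289; 578 = 2·289 + 0. Last nonzero remainder: 289.

289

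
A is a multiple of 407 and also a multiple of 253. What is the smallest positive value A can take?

9361

gcd first: 407 = 1·253 + 154; 253 = 1·154 + 99; 154 = 1·99 + 55; 99 = 1·55 + 44; 55 = 1·44 + 11; 44 = 4·11 + 0 → gcd = 11
lcm = 407·253/gcd = 102971/11 = 9361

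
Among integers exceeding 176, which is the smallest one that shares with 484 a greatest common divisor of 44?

gcd(t, 484) = 44 forces 44 | t; write t = 44s. Then gcd(44s, 44·11) = 44·gcd(s, 11), so need gcd(s, 11) = 1.
44s > 176 gives s ≥ 5. The least s ≥ 5 coprime to 11 is 5, so t = 44·5 = 220.

220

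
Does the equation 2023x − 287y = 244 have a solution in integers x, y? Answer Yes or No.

By Bézout, 2023x − 287y = 244 has integer solutions iff gcd(2023, 287) | 244.
Euclid: 2023 = 7·287 + 14; 287 = 20·14 + 7; 14 = 2·7 + 0. gcd = 7; 244 mod 7 = 6. No.

No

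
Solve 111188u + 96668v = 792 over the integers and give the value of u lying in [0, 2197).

Reduce mod 96668: 111188u ≡ 792 (mod 96668). With g = gcd(111188, 96668) = 44 dividing 792, divide through: 2527u ≡ 18 (mod 2197).
Since gcd(2527, 2197) = 1, u ≡ 18·(2527)⁻¹ ≡ 40 (mod 2197). Smallest non-negative: 40.

40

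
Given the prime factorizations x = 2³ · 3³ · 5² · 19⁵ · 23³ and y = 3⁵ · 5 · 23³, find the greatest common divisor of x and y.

1642545

min exponent per shared prime: 3³ · 5 · 23³ = 1642545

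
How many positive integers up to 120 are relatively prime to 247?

247 = 13·19. Inclusion–exclusion on these primes:
120 − ⌊120/13⌋ − ⌊120/19⌋ + ⌊120/247⌋ = 105

105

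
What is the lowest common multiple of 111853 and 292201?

111853 = 7 · 19 · 29²; 292201 = 7 · 13³ · 19
max exponents: 7 · 13³ · 19 · 29² = 245741041

245741041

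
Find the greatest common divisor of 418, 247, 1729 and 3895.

gcd(418, 247): 418 = 1·247 + 171; 247 = 1·171 + 76; 171 = 2·76 + 19; 76 = 4·19 + 0 → 19
gcd(19, 1729): 1729 = 91·19 + 0 → 19
gcd(19, 3895): 3895 = 205·19 + 0 → 19

19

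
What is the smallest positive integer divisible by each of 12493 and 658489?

gcd first: 658489 = 52·12493 + 8853; 12493 = 1·8853 + 3640; 8853 = 2·3640 + 1573; 3640 = 2·1573 + 494; 1573 = 3·494 + 91; 494 = 5·91 + 39; 91 = 2·39 + 13; 39 = 3·13 + 0 → gcd = 13
lcm = 12493·658489/gcd = 8226503077/13 = 632807929

632807929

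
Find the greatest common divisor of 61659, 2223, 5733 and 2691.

117

gcd(61659, 2223): 61659 = 27·2223 + 1638; 2223 = 1·1638 + 585; 1638 = 2·585 + 468; 585 = 1·468 + 117; 468 = 4·117 + 0 → 117
gcd(117, 5733): 5733 = 49·117 + 0 → 117
gcd(117, 2691): 2691 = 23·117 + 0 → 117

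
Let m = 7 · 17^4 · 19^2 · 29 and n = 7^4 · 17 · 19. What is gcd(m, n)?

min exponent per shared prime: 7 · 17 · 19 = 2261

2261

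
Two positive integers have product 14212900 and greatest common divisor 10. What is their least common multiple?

Since gcd(p,q)·lcm(p,q) = pq, lcm = 14212900/10 = 1421290.

1421290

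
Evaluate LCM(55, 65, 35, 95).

95095

lcm(55, 65) = 55·65/gcd = 3575/5 = 715
lcm(715, 35) = 715·35/gcd = 25025/5 = 5005
lcm(5005, 95) = 5005·95/gcd = 475475/5 = 95095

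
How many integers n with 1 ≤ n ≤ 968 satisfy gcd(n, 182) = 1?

383

Prime factors of 182: 2, 7, 13. Count integers ≤ 968 divisible by none of them.
By inclusion–exclusion: 968 − ⌊968/2⌋ − ⌊968/7⌋ − ⌊968/13⌋ + ⌊968/14⌋ + ⌊968/26⌋ + ⌊968/91⌋ − ⌊968/182⌋ = 383.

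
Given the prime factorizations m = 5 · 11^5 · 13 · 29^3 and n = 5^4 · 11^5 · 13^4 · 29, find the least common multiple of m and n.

70114985096674375

max exponent per prime: 5^4 · 11^5 · 13^4 · 29^3 = 70114985096674375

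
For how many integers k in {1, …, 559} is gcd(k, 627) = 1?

321

627 = 3·11·19. Inclusion–exclusion on these primes:
559 − ⌊559/3⌋ − ⌊559/11⌋ − ⌊559/19⌋ + ⌊559/33⌋ + ⌊559/57⌋ + ⌊559/209⌋ − ⌊559/627⌋ = 321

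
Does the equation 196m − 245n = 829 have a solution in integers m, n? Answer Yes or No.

No

gcd(196, 245): 245 = 1·196 + 49; 196 = 4·49 + 0 → 49
49 does not divide 829, so a solution does not exist.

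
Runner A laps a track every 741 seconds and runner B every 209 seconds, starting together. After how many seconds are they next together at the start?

gcd first: 741 = 3·209 + 114; 209 = 1·114 + 95; 114 = 1·95 + 19; 95 = 5·19 + 0 → gcd = 19
lcm = 741·209/gcd = 154869/19 = 8151

8151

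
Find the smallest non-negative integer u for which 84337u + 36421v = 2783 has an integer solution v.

gcd(84337, 36421) = 121 (Euclid: 84337 = 2·36421 + 11495; 36421 = 3·11495 + 1936; 11495 = 5·1936 + 1815; 1936 = 1·1815 + 121; 1815 = 15·121 + 0), and 121 | 2783.
Extended Euclid: 84337·(-19) + 36421·(44) = 121. Scale by 23: u₀ = -437.
General solution u = u₀ + 301t; reducing mod 301 gives u = 165 (and v = -382).

165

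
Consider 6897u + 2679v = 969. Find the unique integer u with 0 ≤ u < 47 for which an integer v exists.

gcd(6897, 2679) = 57 (Euclid: 6897 = 2·2679 + 1539; 2679 = 1·1539 + 1140; 1539 = 1·1140 + 399; 1140 = 2·399 + 342; 399 = 1·342 + 57; 342 = 6·57 + 0), and 57 | 969.
Extended Euclid: 6897·(7) + 2679·(-18) = 57. Scale by 17: u₀ = 119.
General solution u = u₀ + 47t; reducing mod 47 gives u = 25 (and v = -64).

25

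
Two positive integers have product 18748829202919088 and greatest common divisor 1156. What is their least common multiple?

16218710383148

Since gcd(a,b)·lcm(a,b) = ab, lcm = 18748829202919088/1156 = 16218710383148.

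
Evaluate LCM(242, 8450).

1022450

gcd first: 8450 = 34·242 + 222; 242 = 1·222 + 20; 222 = 11·20 + 2; 20 = 10·2 + 0 → gcd = 2
lcm = 242·8450/gcd = 2044900/2 = 1022450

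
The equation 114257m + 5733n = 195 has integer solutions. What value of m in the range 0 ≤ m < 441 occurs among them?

156

Reduce mod 5733: 114257m ≡ 195 (mod 5733). With g = gcd(114257, 5733) = 13 dividing 195, divide through: 8789m ≡ 15 (mod 441).
Since gcd(8789, 441) = 1, m ≡ 15·(8789)⁻¹ ≡ 156 (mod 441). Smallest non-negative: 156.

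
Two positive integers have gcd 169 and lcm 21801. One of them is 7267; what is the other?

Using pq = gcd(p,q)·lcm(p,q) = 169·21801 = 3684369, we get q = 3684369/7267 = 507.

507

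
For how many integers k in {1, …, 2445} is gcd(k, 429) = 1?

1368

Prime factors of 429: 3, 11, 13. Count integers ≤ 2445 divisible by none of them.
By inclusion–exclusion: 2445 − ⌊2445/3⌋ − ⌊2445/11⌋ − ⌊2445/13⌋ + ⌊2445/33⌋ + ⌊2445/39⌋ + ⌊2445/143⌋ − ⌊2445/429⌋ = 1368.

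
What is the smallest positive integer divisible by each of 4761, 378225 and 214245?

1800729225

4761 = 3² · 23²; 378225 = 3² · 5² · 41²; 214245 = 3⁴ · 5 · 23²
lcm takes max exponent of each prime: 3⁴ · 5² · 23² · 41² = 1800729225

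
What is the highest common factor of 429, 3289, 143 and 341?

429 = 3 · 11 · 13; 3289 = 11 · 13 · 23; 143 = 11 · 13; 341 = 11 · 31
gcd takes min exponent of each prime: 11 = 11

11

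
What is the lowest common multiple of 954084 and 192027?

61069962756

gcd first: 954084 = 4·192027 + 185976; 192027 = 1·185976 + 6051; 185976 = 30·6051 + 4446; 6051 = 1·4446 + 1605; 4446 = 2·1605 + 1236; 1605 = 1·1236 + 369; 1236 = 3·369 + 129; 369 = 2·129 + 111; 129 = 1·111 + 18; 111 = 6·18 + 3; 18 = 6·3 + 0 → gcd = 3
lcm = 954084·192027/gcd = 183209888268/3 = 61069962756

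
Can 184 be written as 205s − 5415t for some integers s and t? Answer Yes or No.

No

gcd(205, 5415): 5415 = 26·205 + 85; 205 = 2·85 + 35; 85 = 2·35 + 15; 35 = 2·15 + 5; 15 = 3·5 + 0 → 5
5 does not divide 184, so a solution does not exist.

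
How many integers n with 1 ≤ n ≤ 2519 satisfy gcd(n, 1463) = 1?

1860

1463 = 7·11·19. Inclusion–exclusion on these primes:
2519 − ⌊2519/7⌋ − ⌊2519/11⌋ − ⌊2519/19⌋ + ⌊2519/77⌋ + ⌊2519/133⌋ + ⌊2519/209⌋ − ⌊2519/1463⌋ = 1860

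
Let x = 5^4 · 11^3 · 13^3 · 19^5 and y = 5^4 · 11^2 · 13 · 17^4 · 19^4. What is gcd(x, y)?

128121833125

min exponent per shared prime: 5^4 · 11^2 · 13 · 19^4 = 128121833125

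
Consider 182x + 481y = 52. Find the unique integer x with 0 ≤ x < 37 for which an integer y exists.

Reduce mod 481: 182x ≡ 52 (mod 481). With g = gcd(182, 481) = 13 dividing 52, divide through: 14x ≡ 4 (mod 37).
Since gcd(14, 37) = 1, x ≡ 4·(14)⁻¹ ≡ 32 (mod 37). Smallest non-negative: 32.

32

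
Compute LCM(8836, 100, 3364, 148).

lcm(8836, 100) = 8836·100/gcd = 883600/4 = 220900
lcm(220900, 3364) = 220900·3364/gcd = 743107600/4 = 185776900
lcm(185776900, 148) = 185776900·148/gcd = 27494981200/4 = 6873745300

6873745300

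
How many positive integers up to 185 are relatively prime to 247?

Prime factors of 247: 13, 19. Count integers ≤ 185 divisible by none of them.
By inclusion–exclusion: 185 − ⌊185/13⌋ − ⌊185/19⌋ + ⌊185/247⌋ = 162.

162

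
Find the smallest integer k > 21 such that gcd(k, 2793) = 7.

Multiples of 7 above 21: 7·4, 7·5, … . Need the cofactor coprime to 2793/7 = 399.
Checking s = 4, 5, … the first with gcd(s, 399) = 1 is s = 4, giving 28.

28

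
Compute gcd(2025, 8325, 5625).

2025 = 3⁴ · 5²; 8325 = 3² · 5² · 37; 5625 = 3² · 5⁴
gcd takes min exponent of each prime: 3² · 5² = 225

225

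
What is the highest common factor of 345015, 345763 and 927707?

187

gcd(345015, 345763): 345763 = 1·345015 + 748; 345015 = 461·748 + 187; 748 = 4·187 + 0 → 187
gcd(187, 927707): 927707 = 4961·187 + 0 → 187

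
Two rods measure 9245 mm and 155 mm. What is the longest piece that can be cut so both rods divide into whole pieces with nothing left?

5

9245 = 5 · 43²
155 = 5 · 31
Common: 5 = 5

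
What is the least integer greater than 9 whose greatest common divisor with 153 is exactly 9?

Multiples of 9 above 9: 9·2, 9·3, … . Need the cofactor coprime to 153/9 = 17.
Checking s = 2, 3, … the first with gcd(s, 17) = 1 is s = 2, giving 18.

18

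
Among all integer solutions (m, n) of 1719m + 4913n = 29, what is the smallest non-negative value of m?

3967

gcd(1719, 4913) = 1 (Euclid: 4913 = 2·1719 + 1475; 1719 = 1·1475 + 244; 1475 = 6·244 + 11; 244 = 22·11 + 2; 11 = 5·2 + 1; 2 = 2·1 + 0), and 1 | 29.
Extended Euclid: 1719·(-2235) + 4913·(782) = 1. Scale by 29: m₀ = -64815.
General solution m = m₀ + 4913t; reducing mod 4913 gives m = 3967 (and n = -1388).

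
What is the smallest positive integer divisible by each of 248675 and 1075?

10693025

248675 = 5² · 7³ · 29; 1075 = 5² · 43
max exponents: 5² · 7³ · 29 · 43 = 10693025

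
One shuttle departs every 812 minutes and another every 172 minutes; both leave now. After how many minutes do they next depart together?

812 = 2² · 7 · 29; 172 = 2² · 43
max exponents: 2² · 7 · 29 · 43 = 34916

34916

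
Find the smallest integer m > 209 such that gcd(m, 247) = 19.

gcd(m, 247) = 19 forces 19 | m; write m = 19s. Then gcd(19s, 19·13) = 19·gcd(s, 13), so need gcd(s, 13) = 1.
19s > 209 gives s ≥ 12. The least s ≥ 12 coprime to 13 is 12, so m = 19·12 = 228.

228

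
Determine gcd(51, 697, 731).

gcd(51, 697): 697 = 13·51 + 34; 51 = 1·34 + 17; 34 = 2·17 + 0 → 17
gcd(17, 731): 731 = 43·17 + 0 → 17

17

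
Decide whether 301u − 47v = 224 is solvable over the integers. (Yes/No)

Yes

gcd(301, 47): 301 = 6·47 + 19; 47 = 2·19 + 9; 19 = 2·9 + 1; 9 = 9·1 + 0 → 1
1 divides 224, so a solution exists.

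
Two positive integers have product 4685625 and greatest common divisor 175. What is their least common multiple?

26775

For any two positive integers, gcd × lcm equals their product. Hence lcm = 4685625 / 175 = 26775.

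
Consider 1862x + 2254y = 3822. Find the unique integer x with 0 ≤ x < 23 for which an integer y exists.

Reduce mod 2254: 1862x ≡ 3822 (mod 2254). With g = gcd(1862, 2254) = 98 dividing 3822, divide through: 19x ≡ 39 (mod 23).
Since gcd(19, 23) = 1, x ≡ 39·(19)⁻¹ ≡ 19 (mod 23). Smallest non-negative: 19.

19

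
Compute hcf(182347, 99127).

1

Euclid: 182347 = 1·99127 + 83220; 99127 = 1·83220 + 15907; 83220 = 5·15907 + 3685; 15907 = 4·3685 + 1167; 3685 = 3·1167 + 184; 1167 = 6·184 + 63; 184 = 2·63 + 58; 63 = 1·58 + 5; 58 = 11·5 + 3; 5 = 1·3 + 2; 3 = 1·2 + 1; 2 = 2·1 + 0. Last nonzero remainder: 1.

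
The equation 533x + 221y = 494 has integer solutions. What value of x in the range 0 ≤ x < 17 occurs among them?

3

Euclid: 533 = 2·221 + 91; 221 = 2·91 + 39; 91 = 2·39 + 13; 39 = 3·13 + 0 → gcd = 13; 494 = 13·38.
Back-substitution yields 533·(5) + 221·(-12) = 13, so one solution is x = 5·38 = 190, y = -12·38 = -456.
Solutions in x differ by 221/13 = 17; the one in [0, 17) is 190 mod 17 = 3.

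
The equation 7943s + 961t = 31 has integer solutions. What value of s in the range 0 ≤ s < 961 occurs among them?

Reduce mod 961: 7943s ≡ 31 (mod 961). With g = gcd(7943, 961) = 1 dividing 31, divide through: 7943s ≡ 31 (mod 961).
Since gcd(7943, 961) = 1, s ≡ 31·(7943)⁻¹ ≡ 279 (mod 961). Smallest non-negative: 279.

279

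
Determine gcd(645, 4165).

645 = 3 · 5 · 43
4165 = 5 · 7² · 17
Common: 5 = 5

5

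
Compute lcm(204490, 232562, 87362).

70941875290

204490 = 2 · 5 · 11² · 13²; 232562 = 2 · 11² · 31²; 87362 = 2 · 11² · 19²
lcm takes max exponent of each prime: 2 · 5 · 11² · 13² · 19² · 31² = 70941875290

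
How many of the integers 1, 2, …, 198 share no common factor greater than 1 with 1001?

1001 = 7·11·13. Inclusion–exclusion on these primes:
198 − ⌊198/7⌋ − ⌊198/11⌋ − ⌊198/13⌋ + ⌊198/77⌋ + ⌊198/91⌋ + ⌊198/143⌋ − ⌊198/1001⌋ = 142

142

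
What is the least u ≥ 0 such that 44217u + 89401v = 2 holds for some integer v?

50941

gcd(44217, 89401) = 1 (Euclid: 89401 = 2·44217 + 967; 44217 = 45·967 + 702; 967 = 1·702 + 265; 702 = 2·265 + 172; 265 = 1·172 + 93; 172 = 1·93 + 79; 93 = 1·79 + 14; 79 = 5·14 + 9; 14 = 1·9 + 5; 9 = 1·5 + 4; 5 = 1·4 + 1; 4 = 4·1 + 0), and 1 | 2.
Extended Euclid: 44217·(-19230) + 89401·(9511) = 1. Scale by 2: u₀ = -38460.
General solution u = u₀ + 89401t; reducing mod 89401 gives u = 50941 (and v = -25195).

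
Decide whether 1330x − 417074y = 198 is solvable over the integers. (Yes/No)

By Bézout, 1330x − 417074y = 198 has integer solutions iff gcd(1330, 417074) | 198.
Euclid: 417074 = 313·1330 + 784; 1330 = 1·784 + 546; 784 = 1·546 + 238; 546 = 2·238 + 70; 238 = 3·70 + 28; 70 = 2·28 + 14; 28 = 2·14 + 0. gcd = 14; 198 mod 14 = 2. No.

No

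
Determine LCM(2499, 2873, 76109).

1890775887

2499 = 3 · 7² · 17; 2873 = 13² · 17; 76109 = 11² · 17 · 37
lcm takes max exponent of each prime: 3 · 7² · 11² · 13² · 17 · 37 = 1890775887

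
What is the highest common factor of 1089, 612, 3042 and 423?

9

gcd(1089, 612): 1089 = 1·612 + 477; 612 = 1·477 + 135; 477 = 3·135 + 72; 135 = 1·72 + 63; 72 = 1·63 + 9; 63 = 7·9 + 0 → 9
gcd(9, 3042): 3042 = 338·9 + 0 → 9
gcd(9, 423): 423 = 47·9 + 0 → 9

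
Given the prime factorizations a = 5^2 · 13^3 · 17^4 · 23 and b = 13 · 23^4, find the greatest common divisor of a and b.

299

min exponent per shared prime: 13 · 23 = 299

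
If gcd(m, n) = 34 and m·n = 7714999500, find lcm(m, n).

gcd·lcm = product, so lcm = 7714999500/34 = 226911750.

226911750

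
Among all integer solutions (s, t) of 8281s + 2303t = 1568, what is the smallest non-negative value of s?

Euclid: 8281 = 3·2303 + 1372; 2303 = 1·1372 + 931; 1372 = 1·931 + 441; 931 = 2·441 + 49; 441 = 9·49 + 0 → gcd = 49; 1568 = 49·32.
Back-substitution yields 8281·(-5) + 2303·(18) = 49, so one solution is s = -5·32 = -160, t = 18·32 = 576.
Solutions in s differ by 2303/49 = 47; the one in [0, 47) is -160 mod 47 = 28.

28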